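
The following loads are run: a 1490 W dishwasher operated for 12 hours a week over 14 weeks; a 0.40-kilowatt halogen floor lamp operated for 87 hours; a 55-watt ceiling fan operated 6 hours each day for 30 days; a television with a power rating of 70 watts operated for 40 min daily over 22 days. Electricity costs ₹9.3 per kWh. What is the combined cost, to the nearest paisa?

dishwasher: Runtime = 12 h/week × 14 weeks = 168 h
dishwasher: 1.49 kW × 168 h = 250.32 kWh
halogen floor lamp: 0.4 kW × 87 h = 34.8 kWh
ceiling fan: Runtime = 6 h/day × 30 days = 180 h
ceiling fan: 0.055 kW × 180 h = 9.9 kWh
television: Runtime = 40 min × 22 = 880 min = 14.666666… h
television: 0.07 kW × 14.666666… h = 1.026666… kWh
Total energy = 296.046666… kWh
Cost = 296.046666… × ₹9.3 = ₹2753.23

₹2753.23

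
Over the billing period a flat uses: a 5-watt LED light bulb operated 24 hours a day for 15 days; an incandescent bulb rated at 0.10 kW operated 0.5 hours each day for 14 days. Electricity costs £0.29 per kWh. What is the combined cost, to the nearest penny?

LED light bulb: Runtime = 24 h × 15 = 360 h
LED light bulb: 0.005 kW × 360 h = 1.8 kWh
incandescent bulb: Runtime = 0.5 h/day × 14 days = 7 h
incandescent bulb: 0.1 kW × 7 h = 0.7 kWh
Total energy = 2.5 kWh
Cost = 2.5 × £0.29 = £0.73

£0.73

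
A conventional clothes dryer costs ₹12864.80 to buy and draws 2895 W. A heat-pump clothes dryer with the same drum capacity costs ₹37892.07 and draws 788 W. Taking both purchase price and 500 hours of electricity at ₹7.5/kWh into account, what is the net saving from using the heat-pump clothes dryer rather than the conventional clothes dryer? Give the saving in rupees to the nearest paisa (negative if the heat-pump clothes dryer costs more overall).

conventional clothes dryer: ₹12864.80 + (2895/1000) kW × 500 h × ₹7.5 = ₹12864.80 + ₹10856.25 = ₹23721.05
heat-pump clothes dryer: ₹37892.07 + (788/1000) kW × 500 h × ₹7.5 = ₹37892.07 + ₹2955 = ₹40847.07
Saving = ₹23721.05 − ₹40847.07 = −₹17126.02

-₹17126.02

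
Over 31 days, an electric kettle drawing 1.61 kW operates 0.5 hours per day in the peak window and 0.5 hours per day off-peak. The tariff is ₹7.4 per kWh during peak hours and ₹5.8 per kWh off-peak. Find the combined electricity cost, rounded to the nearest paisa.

₹329.41

Peak energy = 1.61 kW × 0.5 h × 31 = 24.955 kWh
Off-peak energy = 1.61 kW × 0.5 h × 31 = 24.955 kWh
Cost = 24.955 × ₹7.4 + 24.955 × ₹5.8 = ₹184.667 + ₹144.739 = ₹329.41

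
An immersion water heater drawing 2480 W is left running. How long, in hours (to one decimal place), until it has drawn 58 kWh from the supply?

Hours = 58 kWh ÷ 2.48 kW = 23.4 h

23.4 h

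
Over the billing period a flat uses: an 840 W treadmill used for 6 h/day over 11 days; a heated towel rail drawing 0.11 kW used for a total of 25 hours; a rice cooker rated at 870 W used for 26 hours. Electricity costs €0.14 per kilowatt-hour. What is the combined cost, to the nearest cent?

treadmill: Runtime = 6 h/day × 11 days = 66 h
treadmill: 0.84 kW × 66 h = 55.44 kWh
heated towel rail: 0.11 kW × 25 h = 2.75 kWh
rice cooker: 0.87 kW × 26 h = 22.62 kWh
Total energy = 80.81 kWh
Cost = 80.81 × €0.14 = €11.31

€11.31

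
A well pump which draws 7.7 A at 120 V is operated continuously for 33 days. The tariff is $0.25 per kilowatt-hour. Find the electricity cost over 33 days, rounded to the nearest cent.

$182.95

Power = 7.7 A × 120 V = 924 W = 0.924 kW
Runtime = 24 h × 33 = 792 h
Energy = 0.924 kW × 792 h = 731.808 kWh
Cost = 731.808 kWh × $0.25/kWh = $182.95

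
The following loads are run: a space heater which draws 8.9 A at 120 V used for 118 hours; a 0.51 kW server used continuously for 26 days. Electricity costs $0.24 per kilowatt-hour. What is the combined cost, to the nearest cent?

space heater: Power = 8.9 A × 120 V = 1068 W = 1.068 kW
space heater: 1.068 kW × 118 h = 126.024 kWh
server: Runtime = 24 h × 26 = 624 h
server: 0.51 kW × 624 h = 318.24 kWh
Total energy = 444.264 kWh
Cost = 444.264 × $0.24 = $106.62

$106.62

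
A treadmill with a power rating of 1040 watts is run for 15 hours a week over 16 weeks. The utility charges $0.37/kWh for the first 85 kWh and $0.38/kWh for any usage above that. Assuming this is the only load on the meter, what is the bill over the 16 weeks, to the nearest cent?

Runtime = 15 h/week × 16 weeks = 240 h
Energy = 1.04 kW × 240 h = 249.6 kWh
Tier 1 (0–85 kWh): 85 × $0.37 = $31.45
Above 85 kWh: 164.6 × $0.38 = $62.548
Bill = $94.00

$94.00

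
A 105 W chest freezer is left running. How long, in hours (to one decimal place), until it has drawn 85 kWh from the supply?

809.5 h

Hours = 85 kWh ÷ 0.105 kW = 809.5 h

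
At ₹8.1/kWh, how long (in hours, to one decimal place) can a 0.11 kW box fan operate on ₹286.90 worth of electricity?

322.0 h

Energy available = ₹286.90 ÷ ₹8.1/kWh = 35.4198 kWh
Hours = 35.4198 kWh ÷ 0.11 kW = 322.0 h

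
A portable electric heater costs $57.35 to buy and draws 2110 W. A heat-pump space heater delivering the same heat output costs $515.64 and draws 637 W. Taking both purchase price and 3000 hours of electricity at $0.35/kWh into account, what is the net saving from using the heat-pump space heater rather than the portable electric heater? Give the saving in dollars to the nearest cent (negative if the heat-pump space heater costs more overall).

$1088.36

portable electric heater: $57.35 + (2110/1000) kW × 3000 h × $0.35 = $57.35 + $2215.5 = $2272.85
heat-pump space heater: $515.64 + (637/1000) kW × 3000 h × $0.35 = $515.64 + $668.85 = $1184.49
Saving = $2272.85 − $1184.49 = $1088.36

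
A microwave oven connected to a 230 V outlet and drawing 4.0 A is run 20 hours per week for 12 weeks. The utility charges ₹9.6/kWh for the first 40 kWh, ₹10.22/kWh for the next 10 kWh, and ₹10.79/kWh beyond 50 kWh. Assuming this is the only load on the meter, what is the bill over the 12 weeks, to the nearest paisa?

₹2329.13

Power = 4.0 A × 230 V = 920 W = 0.92 kW
Runtime = 20 h/week × 12 weeks = 240 h
Energy = 0.92 kW × 240 h = 220.8 kWh
Tier 1 (0–40 kWh): 40 × ₹9.6 = ₹384
Tier 2 (40–50 kWh): 10 × ₹10.22 = ₹102.2
Above 50 kWh: 170.8 × ₹10.79 = ₹1842.932
Bill = ₹2329.13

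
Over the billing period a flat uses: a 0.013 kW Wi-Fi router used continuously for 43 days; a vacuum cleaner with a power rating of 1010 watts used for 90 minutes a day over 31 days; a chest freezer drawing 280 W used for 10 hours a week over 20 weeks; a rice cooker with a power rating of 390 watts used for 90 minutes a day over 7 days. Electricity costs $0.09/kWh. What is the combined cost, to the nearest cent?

$10.84

Wi-Fi router: Runtime = 24 h × 43 = 1032 h
Wi-Fi router: 0.013 kW × 1032 h = 13.416 kWh
vacuum cleaner: Runtime = 90 min × 31 = 2790 min = 46.5 h
vacuum cleaner: 1.01 kW × 46.5 h = 46.965 kWh
chest freezer: Runtime = 10 h/week × 20 weeks = 200 h
chest freezer: 0.28 kW × 200 h = 56 kWh
rice cooker: Runtime = 90 min × 7 = 630 min = 10.5 h
rice cooker: 0.39 kW × 10.5 h = 4.095 kWh
Total energy = 120.476 kWh
Cost = 120.476 × $0.09 = $10.84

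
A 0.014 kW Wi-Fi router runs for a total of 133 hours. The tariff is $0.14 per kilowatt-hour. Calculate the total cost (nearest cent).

$0.26

Energy = 0.014 kW × 133 h = 1.862 kWh
Cost = 1.862 kWh × $0.14/kWh = $0.26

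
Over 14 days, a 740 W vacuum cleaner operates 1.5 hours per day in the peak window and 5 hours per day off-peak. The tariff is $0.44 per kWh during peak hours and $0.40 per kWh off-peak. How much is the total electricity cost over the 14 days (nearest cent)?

$27.56

Peak energy = 0.74 kW × 1.5 h × 14 = 15.54 kWh
Off-peak energy = 0.74 kW × 5 h × 14 = 51.8 kWh
Cost = 15.54 × $0.44 + 51.8 × $0.40 = $6.8376 + $20.72 = $27.56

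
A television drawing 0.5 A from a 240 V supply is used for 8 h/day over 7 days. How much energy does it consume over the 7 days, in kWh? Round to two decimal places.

Power = 0.5 A × 240 V = 120 W = 0.12 kW
Runtime = 8 h/day × 7 days = 56 h
Energy = 0.12 kW × 56 h = 6.72 kWh

6.72 kWh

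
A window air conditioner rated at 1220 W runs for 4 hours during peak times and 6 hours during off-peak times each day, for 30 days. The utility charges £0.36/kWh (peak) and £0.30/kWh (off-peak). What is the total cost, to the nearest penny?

£118.58

Peak energy = 1.22 kW × 4 h × 30 = 146.4 kWh
Off-peak energy = 1.22 kW × 6 h × 30 = 219.6 kWh
Cost = 146.4 × £0.36 + 219.6 × £0.30 = £52.704 + £65.88 = £118.58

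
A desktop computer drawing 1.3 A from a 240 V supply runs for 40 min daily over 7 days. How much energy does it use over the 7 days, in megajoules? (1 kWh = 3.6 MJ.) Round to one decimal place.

5.2 MJ

Power = 1.3 A × 240 V = 312 W = 0.312 kW
Runtime = 40 min × 7 = 280 min = 4.666666… h
Energy = 0.312 kW × 4.666666… h = 1.456 kWh
= 1.456 × 3.6 MJ = 5.2 MJ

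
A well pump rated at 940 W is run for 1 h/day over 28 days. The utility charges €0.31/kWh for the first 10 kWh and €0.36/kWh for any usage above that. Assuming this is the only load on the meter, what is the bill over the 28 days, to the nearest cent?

€8.98

Runtime = 1 h/day × 28 days = 28 h
Energy = 0.94 kW × 28 h = 26.32 kWh
Tier 1 (0–10 kWh): 10 × €0.31 = €3.1
Above 10 kWh: 16.32 × €0.36 = €5.8752
Bill = €8.98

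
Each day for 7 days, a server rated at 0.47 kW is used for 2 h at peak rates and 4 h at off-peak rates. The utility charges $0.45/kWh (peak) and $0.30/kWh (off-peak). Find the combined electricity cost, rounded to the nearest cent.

$6.91

Peak energy = 0.47 kW × 2 h × 7 = 6.58 kWh
Off-peak energy = 0.47 kW × 4 h × 7 = 13.16 kWh
Cost = 6.58 × $0.45 + 13.16 × $0.30 = $2.961 + $3.948 = $6.91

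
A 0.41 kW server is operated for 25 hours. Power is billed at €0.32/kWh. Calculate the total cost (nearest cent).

Energy = 0.41 kW × 25 h = 10.25 kWh
Cost = 10.25 kWh × €0.32/kWh = €3.28

€3.28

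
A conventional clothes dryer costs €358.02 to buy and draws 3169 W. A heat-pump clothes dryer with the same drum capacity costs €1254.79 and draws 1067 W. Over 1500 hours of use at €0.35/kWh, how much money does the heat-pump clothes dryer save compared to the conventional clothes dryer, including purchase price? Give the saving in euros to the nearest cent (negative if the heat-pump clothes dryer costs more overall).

€206.78

conventional clothes dryer: €358.02 + (3169/1000) kW × 1500 h × €0.35 = €358.02 + €1663.725 = €2021.745
heat-pump clothes dryer: €1254.79 + (1067/1000) kW × 1500 h × €0.35 = €1254.79 + €560.175 = €1814.965
Saving = €2021.745 − €1814.965 = €206.78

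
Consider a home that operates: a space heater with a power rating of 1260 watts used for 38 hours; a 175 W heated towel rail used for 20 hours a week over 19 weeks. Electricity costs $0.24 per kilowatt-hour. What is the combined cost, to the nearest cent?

space heater: 1.26 kW × 38 h = 47.88 kWh
heated towel rail: Runtime = 20 h/week × 19 weeks = 380 h
heated towel rail: 0.175 kW × 380 h = 66.5 kWh
Total energy = 114.38 kWh
Cost = 114.38 × $0.24 = $27.45

$27.45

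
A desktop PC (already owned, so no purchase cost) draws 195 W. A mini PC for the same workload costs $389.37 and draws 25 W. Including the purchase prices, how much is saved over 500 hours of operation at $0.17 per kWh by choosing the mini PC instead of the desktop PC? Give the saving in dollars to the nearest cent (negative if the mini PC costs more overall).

desktop PC: $0.00 + (195/1000) kW × 500 h × $0.17 = $0.00 + $16.575 = $16.575
mini PC: $389.37 + (25/1000) kW × 500 h × $0.17 = $389.37 + $2.125 = $391.495
Saving = $16.575 − $391.495 = −$374.92

-$374.92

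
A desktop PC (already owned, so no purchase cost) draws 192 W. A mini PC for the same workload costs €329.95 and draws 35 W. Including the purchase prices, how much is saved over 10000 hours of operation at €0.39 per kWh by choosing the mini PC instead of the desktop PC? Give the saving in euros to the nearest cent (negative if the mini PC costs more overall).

desktop PC: €0.00 + (192/1000) kW × 10000 h × €0.39 = €0.00 + €748.8 = €748.8
mini PC: €329.95 + (35/1000) kW × 10000 h × €0.39 = €329.95 + €136.5 = €466.45
Saving = €748.8 − €466.45 = €282.35

€282.35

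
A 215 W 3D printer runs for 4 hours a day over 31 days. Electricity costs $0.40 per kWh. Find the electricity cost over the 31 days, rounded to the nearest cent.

$10.66

Runtime = 4 h/day × 31 days = 124 h
Energy = 0.215 kW × 124 h = 26.66 kWh
Cost = 26.66 kWh × $0.40/kWh = $10.66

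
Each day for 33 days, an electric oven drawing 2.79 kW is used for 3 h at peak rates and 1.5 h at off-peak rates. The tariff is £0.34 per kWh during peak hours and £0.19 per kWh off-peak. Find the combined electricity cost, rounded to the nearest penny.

Peak energy = 2.79 kW × 3 h × 33 = 276.21 kWh
Off-peak energy = 2.79 kW × 1.5 h × 33 = 138.105 kWh
Cost = 276.21 × £0.34 + 138.105 × £0.19 = £93.9114 + £26.23995 = £120.15

£120.15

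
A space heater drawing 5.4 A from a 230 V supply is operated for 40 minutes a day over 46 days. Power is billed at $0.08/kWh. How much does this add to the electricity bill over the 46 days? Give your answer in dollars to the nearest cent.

$3.05

Power = 5.4 A × 230 V = 1242 W = 1.242 kW
Runtime = 40 min × 46 = 1840 min = 30.666666… h
Energy = 1.242 kW × 30.666666… h = 38.088 kWh
Cost = 38.088 kWh × $0.08/kWh = $3.05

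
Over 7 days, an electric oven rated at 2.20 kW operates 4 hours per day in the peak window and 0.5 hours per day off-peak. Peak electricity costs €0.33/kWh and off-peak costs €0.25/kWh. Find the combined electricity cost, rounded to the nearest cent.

€22.25

Peak energy = 2.2 kW × 4 h × 7 = 61.6 kWh
Off-peak energy = 2.2 kW × 0.5 h × 7 = 7.7 kWh
Cost = 61.6 × €0.33 + 7.7 × €0.25 = €20.328 + €1.925 = €22.25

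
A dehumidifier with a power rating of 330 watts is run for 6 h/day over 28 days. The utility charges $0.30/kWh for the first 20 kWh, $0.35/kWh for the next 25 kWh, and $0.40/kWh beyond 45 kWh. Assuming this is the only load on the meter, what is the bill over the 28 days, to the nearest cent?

$18.93

Runtime = 6 h/day × 28 days = 168 h
Energy = 0.33 kW × 168 h = 55.44 kWh
Tier 1 (0–20 kWh): 20 × $0.30 = $6
Tier 2 (20–45 kWh): 25 × $0.35 = $8.75
Above 45 kWh: 10.44 × $0.40 = $4.176
Bill = $18.93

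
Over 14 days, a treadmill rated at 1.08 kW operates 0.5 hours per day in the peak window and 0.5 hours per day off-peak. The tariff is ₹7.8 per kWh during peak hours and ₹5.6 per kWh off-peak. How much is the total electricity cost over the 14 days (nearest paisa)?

₹101.30

Peak energy = 1.08 kW × 0.5 h × 14 = 7.56 kWh
Off-peak energy = 1.08 kW × 0.5 h × 14 = 7.56 kWh
Cost = 7.56 × ₹7.8 + 7.56 × ₹5.6 = ₹58.968 + ₹42.336 = ₹101.30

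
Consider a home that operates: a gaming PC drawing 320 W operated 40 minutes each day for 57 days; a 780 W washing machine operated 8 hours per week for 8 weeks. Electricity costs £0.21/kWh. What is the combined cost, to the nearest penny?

gaming PC: Runtime = 40 min × 57 = 2280 min = 38 h
gaming PC: 0.32 kW × 38 h = 12.16 kWh
washing machine: Runtime = 8 h/week × 8 weeks = 64 h
washing machine: 0.78 kW × 64 h = 49.92 kWh
Total energy = 62.08 kWh
Cost = 62.08 × £0.21 = £13.04

£13.04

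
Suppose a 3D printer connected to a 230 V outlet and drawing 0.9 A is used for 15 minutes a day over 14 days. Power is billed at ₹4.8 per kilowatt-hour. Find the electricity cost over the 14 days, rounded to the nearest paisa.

₹3.48

Power = 0.9 A × 230 V = 207 W = 0.207 kW
Runtime = 15 min × 14 = 210 min = 3.5 h
Energy = 0.207 kW × 3.5 h = 0.7245 kWh
Cost = 0.7245 kWh × ₹4.8/kWh = ₹3.48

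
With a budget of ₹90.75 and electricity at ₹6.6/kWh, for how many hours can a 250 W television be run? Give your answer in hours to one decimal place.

55.0 h

Energy available = ₹90.75 ÷ ₹6.6/kWh = 13.75 kWh
Hours = 13.75 kWh ÷ 0.25 kW = 55.0 h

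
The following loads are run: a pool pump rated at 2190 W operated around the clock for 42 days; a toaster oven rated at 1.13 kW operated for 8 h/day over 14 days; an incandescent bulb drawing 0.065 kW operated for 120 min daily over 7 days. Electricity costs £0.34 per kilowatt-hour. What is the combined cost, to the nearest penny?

pool pump: Runtime = 24 h × 42 = 1008 h
pool pump: 2.19 kW × 1008 h = 2207.52 kWh
toaster oven: Runtime = 8 h/day × 14 days = 112 h
toaster oven: 1.13 kW × 112 h = 126.56 kWh
incandescent bulb: Runtime = 120 min × 7 = 840 min = 14 h
incandescent bulb: 0.065 kW × 14 h = 0.91 kWh
Total energy = 2334.99 kWh
Cost = 2334.99 × £0.34 = £793.90

£793.90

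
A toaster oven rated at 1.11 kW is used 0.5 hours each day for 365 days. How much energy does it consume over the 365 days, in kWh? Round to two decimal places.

202.58 kWh

Runtime = 0.5 h/day × 365 days = 182.5 h
Energy = 1.11 kW × 182.5 h = 202.575 kWh ≈ 202.58 kWh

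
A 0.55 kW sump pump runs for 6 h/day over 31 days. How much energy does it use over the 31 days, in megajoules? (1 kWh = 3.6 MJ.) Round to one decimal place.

Runtime = 6 h/day × 31 days = 186 h
Energy = 0.55 kW × 186 h = 102.3 kWh
= 102.3 × 3.6 MJ = 368.3 MJ

368.3 MJ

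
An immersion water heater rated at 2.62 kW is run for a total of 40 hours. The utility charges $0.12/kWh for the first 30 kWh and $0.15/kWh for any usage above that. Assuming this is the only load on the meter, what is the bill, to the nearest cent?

Energy = 2.62 kW × 40 h = 104.8 kWh
Tier 1 (0–30 kWh): 30 × $0.12 = $3.6
Above 30 kWh: 74.8 × $0.15 = $11.22
Bill = $14.82

$14.82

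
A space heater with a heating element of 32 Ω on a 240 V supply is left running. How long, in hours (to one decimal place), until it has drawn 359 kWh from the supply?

199.4 h

Power = V²/R = 240²/32 = 1800 W = 1.8 kW
Hours = 359 kWh ÷ 1.8 kW = 199.4 h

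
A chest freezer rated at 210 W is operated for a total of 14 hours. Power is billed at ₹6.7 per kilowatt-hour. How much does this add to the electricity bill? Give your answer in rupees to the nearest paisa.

₹19.70

Energy = 0.21 kW × 14 h = 2.94 kWh
Cost = 2.94 kWh × ₹6.7/kWh = ₹19.70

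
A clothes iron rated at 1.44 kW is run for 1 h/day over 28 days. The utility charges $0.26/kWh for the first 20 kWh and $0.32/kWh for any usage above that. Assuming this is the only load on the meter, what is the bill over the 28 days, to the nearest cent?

$11.70

Runtime = 1 h/day × 28 days = 28 h
Energy = 1.44 kW × 28 h = 40.32 kWh
Tier 1 (0–20 kWh): 20 × $0.26 = $5.2
Above 20 kWh: 20.32 × $0.32 = $6.5024
Bill = $11.70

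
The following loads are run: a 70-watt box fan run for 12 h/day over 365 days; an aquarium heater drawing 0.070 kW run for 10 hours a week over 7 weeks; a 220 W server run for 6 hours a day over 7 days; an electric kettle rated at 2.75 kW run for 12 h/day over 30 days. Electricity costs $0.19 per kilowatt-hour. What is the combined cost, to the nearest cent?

box fan: Runtime = 12 h/day × 365 days = 4380 h
box fan: 0.07 kW × 4380 h = 306.6 kWh
aquarium heater: Runtime = 10 h/week × 7 weeks = 70 h
aquarium heater: 0.07 kW × 70 h = 4.9 kWh
server: Runtime = 6 h/day × 7 days = 42 h
server: 0.22 kW × 42 h = 9.24 kWh
electric kettle: Runtime = 12 h/day × 30 days = 360 h
electric kettle: 2.75 kW × 360 h = 990 kWh
Total energy = 1310.74 kWh
Cost = 1310.74 × $0.19 = $249.04

$249.04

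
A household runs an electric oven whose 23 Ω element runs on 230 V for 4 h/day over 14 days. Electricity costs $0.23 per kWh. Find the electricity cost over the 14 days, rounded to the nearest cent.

$29.62

Power = V²/R = 230²/23 = 2300 W = 2.3 kW
Runtime = 4 h/day × 14 days = 56 h
Energy = 2.3 kW × 56 h = 128.8 kWh
Cost = 128.8 kWh × $0.23/kWh = $29.62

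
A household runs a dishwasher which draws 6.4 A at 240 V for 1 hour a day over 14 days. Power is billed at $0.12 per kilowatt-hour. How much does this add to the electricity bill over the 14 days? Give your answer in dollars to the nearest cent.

$2.58

Power = 6.4 A × 240 V = 1536 W = 1.536 kW
Runtime = 1 h/day × 14 days = 14 h
Energy = 1.536 kW × 14 h = 21.504 kWh
Cost = 21.504 kWh × $0.12/kWh = $2.58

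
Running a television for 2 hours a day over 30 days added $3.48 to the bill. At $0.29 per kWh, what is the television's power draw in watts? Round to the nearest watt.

200 W

Energy = $3.48 ÷ $0.29/kWh = 12 kWh
Runtime = 2 h/day × 30 days = 60 h
Power = 12 kWh ÷ 60 h = 0.2 kW = 200 W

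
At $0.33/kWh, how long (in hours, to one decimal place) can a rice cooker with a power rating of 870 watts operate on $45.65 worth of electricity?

159.0 h

Energy available = $45.65 ÷ $0.33/kWh = 138.3333 kWh
Hours = 138.3333 kWh ÷ 0.87 kW = 159.0 h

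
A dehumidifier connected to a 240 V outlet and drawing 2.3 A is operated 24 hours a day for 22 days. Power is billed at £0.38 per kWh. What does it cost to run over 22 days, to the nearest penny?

£110.75

Power = 2.3 A × 240 V = 552 W = 0.552 kW
Runtime = 24 h × 22 = 528 h
Energy = 0.552 kW × 528 h = 291.456 kWh
Cost = 291.456 kWh × £0.38/kWh = £110.75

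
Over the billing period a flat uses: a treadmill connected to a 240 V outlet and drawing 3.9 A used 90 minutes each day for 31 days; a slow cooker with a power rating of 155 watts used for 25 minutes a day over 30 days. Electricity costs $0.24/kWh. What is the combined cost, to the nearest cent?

$10.91

treadmill: Power = 3.9 A × 240 V = 936 W = 0.936 kW
treadmill: Runtime = 90 min × 31 = 2790 min = 46.5 h
treadmill: 0.936 kW × 46.5 h = 43.524 kWh
slow cooker: Runtime = 25 min × 30 = 750 min = 12.5 h
slow cooker: 0.155 kW × 12.5 h = 1.9375 kWh
Total energy = 45.4615 kWh
Cost = 45.4615 × $0.24 = $10.91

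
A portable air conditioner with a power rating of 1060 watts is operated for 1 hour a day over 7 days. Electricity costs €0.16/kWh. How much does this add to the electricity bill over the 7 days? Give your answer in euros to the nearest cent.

€1.19

Runtime = 1 h/day × 7 days = 7 h
Energy = 1.06 kW × 7 h = 7.42 kWh
Cost = 7.42 kWh × €0.16/kWh = €1.19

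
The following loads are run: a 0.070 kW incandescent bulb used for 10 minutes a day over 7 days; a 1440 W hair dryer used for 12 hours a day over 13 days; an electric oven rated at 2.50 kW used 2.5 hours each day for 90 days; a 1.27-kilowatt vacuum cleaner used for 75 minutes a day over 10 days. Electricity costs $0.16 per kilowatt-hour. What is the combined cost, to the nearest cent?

incandescent bulb: Runtime = 10 min × 7 = 70 min = 1.166666… h
incandescent bulb: 0.07 kW × 1.166666… h = 0.081666… kWh
hair dryer: Runtime = 12 h/day × 13 days = 156 h
hair dryer: 1.44 kW × 156 h = 224.64 kWh
electric oven: Runtime = 2.5 h/day × 90 days = 225 h
electric oven: 2.5 kW × 225 h = 562.5 kWh
vacuum cleaner: Runtime = 75 min × 10 = 750 min = 12.5 h
vacuum cleaner: 1.27 kW × 12.5 h = 15.875 kWh
Total energy = 803.096666… kWh
Cost = 803.096666… × $0.16 = $128.50

$128.50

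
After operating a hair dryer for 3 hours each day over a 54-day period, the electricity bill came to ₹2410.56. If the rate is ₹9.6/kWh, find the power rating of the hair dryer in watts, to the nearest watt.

Energy = ₹2410.56 ÷ ₹9.6/kWh = 251.1 kWh
Runtime = 3 h/day × 54 days = 162 h
Power = 251.1 kWh ÷ 162 h = 1.55 kW = 1550 W

1550 W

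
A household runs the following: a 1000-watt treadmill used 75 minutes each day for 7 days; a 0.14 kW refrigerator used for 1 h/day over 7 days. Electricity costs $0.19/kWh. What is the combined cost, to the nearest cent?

treadmill: Runtime = 75 min × 7 = 525 min = 8.75 h
treadmill: 1 kW × 8.75 h = 8.75 kWh
refrigerator: Runtime = 1 h/day × 7 days = 7 h
refrigerator: 0.14 kW × 7 h = 0.98 kWh
Total energy = 9.73 kWh
Cost = 9.73 × $0.19 = $1.85

$1.85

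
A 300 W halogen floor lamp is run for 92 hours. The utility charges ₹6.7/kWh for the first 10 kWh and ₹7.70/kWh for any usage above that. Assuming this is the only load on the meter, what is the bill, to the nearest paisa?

Energy = 0.3 kW × 92 h = 27.6 kWh
Tier 1 (0–10 kWh): 10 × ₹6.7 = ₹67
Above 10 kWh: 17.6 × ₹7.70 = ₹135.52
Bill = ₹202.52

₹202.52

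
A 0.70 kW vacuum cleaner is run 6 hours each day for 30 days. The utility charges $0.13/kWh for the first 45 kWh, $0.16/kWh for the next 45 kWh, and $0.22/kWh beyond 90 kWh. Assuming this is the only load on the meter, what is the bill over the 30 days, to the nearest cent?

Runtime = 6 h/day × 30 days = 180 h
Energy = 0.7 kW × 180 h = 126 kWh
Tier 1 (0–45 kWh): 45 × $0.13 = $5.85
Tier 2 (45–90 kWh): 45 × $0.16 = $7.2
Above 90 kWh: 36 × $0.22 = $7.92
Bill = $20.97

$20.97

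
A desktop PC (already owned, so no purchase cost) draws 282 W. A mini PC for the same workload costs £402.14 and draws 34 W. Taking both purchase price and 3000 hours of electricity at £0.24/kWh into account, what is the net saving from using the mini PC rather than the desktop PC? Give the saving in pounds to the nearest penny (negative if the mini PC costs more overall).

desktop PC: £0.00 + (282/1000) kW × 3000 h × £0.24 = £0.00 + £203.04 = £203.04
mini PC: £402.14 + (34/1000) kW × 3000 h × £0.24 = £402.14 + £24.48 = £426.62
Saving = £203.04 − £426.62 = −£223.58

-£223.58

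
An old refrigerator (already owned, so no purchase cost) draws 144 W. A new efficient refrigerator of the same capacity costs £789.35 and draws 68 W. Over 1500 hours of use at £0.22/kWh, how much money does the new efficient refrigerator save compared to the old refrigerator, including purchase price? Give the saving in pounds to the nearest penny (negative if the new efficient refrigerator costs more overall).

old refrigerator: £0.00 + (144/1000) kW × 1500 h × £0.22 = £0.00 + £47.52 = £47.52
new efficient refrigerator: £789.35 + (68/1000) kW × 1500 h × £0.22 = £789.35 + £22.44 = £811.79
Saving = £47.52 − £811.79 = −£764.27

-£764.27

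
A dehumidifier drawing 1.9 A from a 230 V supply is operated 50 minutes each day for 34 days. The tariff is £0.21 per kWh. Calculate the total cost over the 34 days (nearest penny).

£2.60

Power = 1.9 A × 230 V = 437 W = 0.437 kW
Runtime = 50 min × 34 = 1700 min = 28.333333… h
Energy = 0.437 kW × 28.333333… h = 12.381666… kWh
Cost = 12.381666… kWh × £0.21/kWh = £2.60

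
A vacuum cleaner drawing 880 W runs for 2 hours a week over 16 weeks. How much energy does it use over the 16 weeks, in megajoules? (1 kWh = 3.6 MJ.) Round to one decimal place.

101.4 MJ

Runtime = 2 h/week × 16 weeks = 32 h
Energy = 0.88 kW × 32 h = 28.16 kWh
= 28.16 × 3.6 MJ = 101.4 MJ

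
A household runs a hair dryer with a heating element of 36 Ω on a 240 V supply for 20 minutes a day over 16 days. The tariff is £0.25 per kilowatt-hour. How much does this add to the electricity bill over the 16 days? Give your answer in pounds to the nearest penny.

£2.13

Power = V²/R = 240²/36 = 1600 W = 1.6 kW
Runtime = 20 min × 16 = 320 min = 5.333333… h
Energy = 1.6 kW × 5.333333… h = 8.533333… kWh
Cost = 8.533333… kWh × £0.25/kWh = £2.13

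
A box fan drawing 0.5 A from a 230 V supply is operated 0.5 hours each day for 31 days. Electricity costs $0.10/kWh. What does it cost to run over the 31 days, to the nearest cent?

Power = 0.5 A × 230 V = 115 W = 0.115 kW
Runtime = 0.5 h/day × 31 days = 15.5 h
Energy = 0.115 kW × 15.5 h = 1.7825 kWh
Cost = 1.7825 kWh × $0.10/kWh = $0.18

$0.18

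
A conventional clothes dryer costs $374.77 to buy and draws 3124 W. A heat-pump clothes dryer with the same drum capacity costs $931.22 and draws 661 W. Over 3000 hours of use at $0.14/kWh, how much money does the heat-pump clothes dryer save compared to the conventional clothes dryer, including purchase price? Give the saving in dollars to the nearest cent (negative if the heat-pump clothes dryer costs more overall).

$478.01

conventional clothes dryer: $374.77 + (3124/1000) kW × 3000 h × $0.14 = $374.77 + $1312.08 = $1686.85
heat-pump clothes dryer: $931.22 + (661/1000) kW × 3000 h × $0.14 = $931.22 + $277.62 = $1208.84
Saving = $1686.85 − $1208.84 = $478.01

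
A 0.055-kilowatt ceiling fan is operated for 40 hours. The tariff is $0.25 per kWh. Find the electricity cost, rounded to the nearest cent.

$0.55

Energy = 0.055 kW × 40 h = 2.2 kWh
Cost = 2.2 kWh × $0.25/kWh = $0.55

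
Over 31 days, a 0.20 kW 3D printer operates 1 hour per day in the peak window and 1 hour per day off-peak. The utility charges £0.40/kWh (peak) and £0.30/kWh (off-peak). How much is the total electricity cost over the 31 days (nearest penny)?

£4.34

Peak energy = 0.2 kW × 1 h × 31 = 6.2 kWh
Off-peak energy = 0.2 kW × 1 h × 31 = 6.2 kWh
Cost = 6.2 × £0.40 + 6.2 × £0.30 = £2.48 + £1.86 = £4.34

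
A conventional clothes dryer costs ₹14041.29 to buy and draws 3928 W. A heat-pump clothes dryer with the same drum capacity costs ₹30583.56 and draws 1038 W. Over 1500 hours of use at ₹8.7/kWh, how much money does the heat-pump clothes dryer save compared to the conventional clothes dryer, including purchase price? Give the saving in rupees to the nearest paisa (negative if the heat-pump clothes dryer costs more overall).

₹21172.23

conventional clothes dryer: ₹14041.29 + (3928/1000) kW × 1500 h × ₹8.7 = ₹14041.29 + ₹51260.4 = ₹65301.69
heat-pump clothes dryer: ₹30583.56 + (1038/1000) kW × 1500 h × ₹8.7 = ₹30583.56 + ₹13545.9 = ₹44129.46
Saving = ₹65301.69 − ₹44129.46 = ₹21172.23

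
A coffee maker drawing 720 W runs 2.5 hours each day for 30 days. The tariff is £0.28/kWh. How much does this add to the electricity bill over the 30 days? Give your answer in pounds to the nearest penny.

£15.12

Runtime = 2.5 h/day × 30 days = 75 h
Energy = 0.72 kW × 75 h = 54 kWh
Cost = 54 kWh × £0.28/kWh = £15.12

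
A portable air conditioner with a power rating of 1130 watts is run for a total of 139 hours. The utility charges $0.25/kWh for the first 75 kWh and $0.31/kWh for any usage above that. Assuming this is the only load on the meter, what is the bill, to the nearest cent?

Energy = 1.13 kW × 139 h = 157.07 kWh
Tier 1 (0–75 kWh): 75 × $0.25 = $18.75
Above 75 kWh: 82.07 × $0.31 = $25.4417
Bill = $44.19

$44.19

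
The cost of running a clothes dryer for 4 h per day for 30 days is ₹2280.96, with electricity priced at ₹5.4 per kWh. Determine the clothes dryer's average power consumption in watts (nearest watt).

Energy = ₹2280.96 ÷ ₹5.4/kWh = 422.4 kWh
Runtime = 4 h/day × 30 days = 120 h
Power = 422.4 kWh ÷ 120 h = 3.52 kW = 3520 W

3520 W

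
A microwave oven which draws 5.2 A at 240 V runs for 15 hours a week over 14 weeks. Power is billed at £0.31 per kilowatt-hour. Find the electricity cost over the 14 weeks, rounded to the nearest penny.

Power = 5.2 A × 240 V = 1248 W = 1.248 kW
Runtime = 15 h/week × 14 weeks = 210 h
Energy = 1.248 kW × 210 h = 262.08 kWh
Cost = 262.08 kWh × £0.31/kWh = £81.24

£81.24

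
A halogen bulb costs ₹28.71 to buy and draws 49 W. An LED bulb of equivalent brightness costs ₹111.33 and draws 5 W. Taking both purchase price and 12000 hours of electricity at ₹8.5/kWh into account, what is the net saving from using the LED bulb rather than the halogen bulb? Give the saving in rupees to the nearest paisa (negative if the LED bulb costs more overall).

₹4405.38

halogen bulb: ₹28.71 + (49/1000) kW × 12000 h × ₹8.5 = ₹28.71 + ₹4998 = ₹5026.71
LED bulb: ₹111.33 + (5/1000) kW × 12000 h × ₹8.5 = ₹111.33 + ₹510 = ₹621.33
Saving = ₹5026.71 − ₹621.33 = ₹4405.38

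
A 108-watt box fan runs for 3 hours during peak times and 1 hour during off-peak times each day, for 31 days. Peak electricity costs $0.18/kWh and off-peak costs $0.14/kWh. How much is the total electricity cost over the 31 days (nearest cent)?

$2.28

Peak energy = 0.108 kW × 3 h × 31 = 10.044 kWh
Off-peak energy = 0.108 kW × 1 h × 31 = 3.348 kWh
Cost = 10.044 × $0.18 + 3.348 × $0.14 = $1.80792 + $0.46872 = $2.28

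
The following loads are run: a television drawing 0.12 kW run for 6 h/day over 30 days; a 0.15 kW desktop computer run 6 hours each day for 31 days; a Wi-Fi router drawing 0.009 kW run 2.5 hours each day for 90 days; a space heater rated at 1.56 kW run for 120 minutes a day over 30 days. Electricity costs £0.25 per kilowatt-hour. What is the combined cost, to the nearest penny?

£36.28

television: Runtime = 6 h/day × 30 days = 180 h
television: 0.12 kW × 180 h = 21.6 kWh
desktop computer: Runtime = 6 h/day × 31 days = 186 h
desktop computer: 0.15 kW × 186 h = 27.9 kWh
Wi-Fi router: Runtime = 2.5 h/day × 90 days = 225 h
Wi-Fi router: 0.009 kW × 225 h = 2.025 kWh
space heater: Runtime = 120 min × 30 = 3600 min = 60 h
space heater: 1.56 kW × 60 h = 93.6 kWh
Total energy = 145.125 kWh
Cost = 145.125 × £0.25 = £36.28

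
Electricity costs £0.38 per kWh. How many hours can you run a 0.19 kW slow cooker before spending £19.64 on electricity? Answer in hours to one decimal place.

Energy available = £19.64 ÷ £0.38/kWh = 51.6842 kWh
Hours = 51.6842 kWh ÷ 0.19 kW = 272.0 h

272.0 h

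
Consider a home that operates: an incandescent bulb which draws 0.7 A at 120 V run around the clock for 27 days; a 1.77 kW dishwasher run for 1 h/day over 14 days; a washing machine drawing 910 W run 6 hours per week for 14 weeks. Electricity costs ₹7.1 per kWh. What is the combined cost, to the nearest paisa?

incandescent bulb: Power = 0.7 A × 120 V = 84 W = 0.084 kW
incandescent bulb: Runtime = 24 h × 27 = 648 h
incandescent bulb: 0.084 kW × 648 h = 54.432 kWh
dishwasher: Runtime = 1 h/day × 14 days = 14 h
dishwasher: 1.77 kW × 14 h = 24.78 kWh
washing machine: Runtime = 6 h/week × 14 weeks = 84 h
washing machine: 0.91 kW × 84 h = 76.44 kWh
Total energy = 155.652 kWh
Cost = 155.652 × ₹7.1 = ₹1105.13

₹1105.13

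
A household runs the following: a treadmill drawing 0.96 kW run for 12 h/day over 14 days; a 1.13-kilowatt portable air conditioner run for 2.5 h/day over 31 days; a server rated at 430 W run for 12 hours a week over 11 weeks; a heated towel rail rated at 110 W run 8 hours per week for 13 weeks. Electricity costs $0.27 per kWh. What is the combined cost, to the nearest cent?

$85.60

treadmill: Runtime = 12 h/day × 14 days = 168 h
treadmill: 0.96 kW × 168 h = 161.28 kWh
portable air conditioner: Runtime = 2.5 h/day × 31 days = 77.5 h
portable air conditioner: 1.13 kW × 77.5 h = 87.575 kWh
server: Runtime = 12 h/week × 11 weeks = 132 h
server: 0.43 kW × 132 h = 56.76 kWh
heated towel rail: Runtime = 8 h/week × 13 weeks = 104 h
heated towel rail: 0.11 kW × 104 h = 11.44 kWh
Total energy = 317.055 kWh
Cost = 317.055 × $0.27 = $85.60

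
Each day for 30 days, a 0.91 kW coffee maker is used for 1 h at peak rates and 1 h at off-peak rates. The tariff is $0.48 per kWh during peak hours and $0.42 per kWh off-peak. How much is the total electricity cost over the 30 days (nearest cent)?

$24.57

Peak energy = 0.91 kW × 1 h × 30 = 27.3 kWh
Off-peak energy = 0.91 kW × 1 h × 30 = 27.3 kWh
Cost = 27.3 × $0.48 + 27.3 × $0.42 = $13.104 + $11.466 = $24.57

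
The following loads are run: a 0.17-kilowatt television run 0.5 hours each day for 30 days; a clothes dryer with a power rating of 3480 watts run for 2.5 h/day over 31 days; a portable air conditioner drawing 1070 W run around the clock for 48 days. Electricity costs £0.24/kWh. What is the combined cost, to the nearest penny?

television: Runtime = 0.5 h/day × 30 days = 15 h
television: 0.17 kW × 15 h = 2.55 kWh
clothes dryer: Runtime = 2.5 h/day × 31 days = 77.5 h
clothes dryer: 3.48 kW × 77.5 h = 269.7 kWh
portable air conditioner: Runtime = 24 h × 48 = 1152 h
portable air conditioner: 1.07 kW × 1152 h = 1232.64 kWh
Total energy = 1504.89 kWh
Cost = 1504.89 × £0.24 = £361.17

£361.17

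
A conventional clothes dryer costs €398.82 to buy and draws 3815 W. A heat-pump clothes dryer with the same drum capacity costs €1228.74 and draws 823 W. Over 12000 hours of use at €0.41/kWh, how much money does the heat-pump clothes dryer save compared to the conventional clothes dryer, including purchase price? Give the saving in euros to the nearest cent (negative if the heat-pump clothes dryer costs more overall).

conventional clothes dryer: €398.82 + (3815/1000) kW × 12000 h × €0.41 = €398.82 + €18769.8 = €19168.62
heat-pump clothes dryer: €1228.74 + (823/1000) kW × 12000 h × €0.41 = €1228.74 + €4049.16 = €5277.9
Saving = €19168.62 − €5277.9 = €13890.72

€13890.72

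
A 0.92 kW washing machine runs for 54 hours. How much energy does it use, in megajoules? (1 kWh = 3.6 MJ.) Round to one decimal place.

178.8 MJ

Energy = 0.92 kW × 54 h = 49.68 kWh
= 49.68 × 3.6 MJ = 178.8 MJ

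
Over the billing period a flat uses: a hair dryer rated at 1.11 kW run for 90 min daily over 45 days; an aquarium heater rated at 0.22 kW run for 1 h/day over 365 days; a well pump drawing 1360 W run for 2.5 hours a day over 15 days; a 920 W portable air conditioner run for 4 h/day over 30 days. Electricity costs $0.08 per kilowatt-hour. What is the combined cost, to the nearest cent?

$25.33

hair dryer: Runtime = 90 min × 45 = 4050 min = 67.5 h
hair dryer: 1.11 kW × 67.5 h = 74.925 kWh
aquarium heater: Runtime = 1 h/day × 365 days = 365 h
aquarium heater: 0.22 kW × 365 h = 80.3 kWh
well pump: Runtime = 2.5 h/day × 15 days = 37.5 h
well pump: 1.36 kW × 37.5 h = 51 kWh
portable air conditioner: Runtime = 4 h/day × 30 days = 120 h
portable air conditioner: 0.92 kW × 120 h = 110.4 kWh
Total energy = 316.625 kWh
Cost = 316.625 × $0.08 = $25.33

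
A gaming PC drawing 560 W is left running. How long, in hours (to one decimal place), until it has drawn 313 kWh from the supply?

558.9 h

Hours = 313 kWh ÷ 0.56 kW = 558.9 h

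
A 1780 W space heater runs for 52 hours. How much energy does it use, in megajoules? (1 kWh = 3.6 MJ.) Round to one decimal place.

Energy = 1.78 kW × 52 h = 92.56 kWh
= 92.56 × 3.6 MJ = 333.2 MJ

333.2 MJ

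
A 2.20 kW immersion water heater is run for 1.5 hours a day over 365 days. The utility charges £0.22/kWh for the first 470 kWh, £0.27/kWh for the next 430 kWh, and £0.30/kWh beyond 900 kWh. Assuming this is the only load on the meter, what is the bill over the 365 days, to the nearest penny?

Runtime = 1.5 h/day × 365 days = 547.5 h
Energy = 2.2 kW × 547.5 h = 1204.5 kWh
Tier 1 (0–470 kWh): 470 × £0.22 = £103.4
Tier 2 (470–900 kWh): 430 × £0.27 = £116.1
Above 900 kWh: 304.5 × £0.30 = £91.35
Bill = £310.85

£310.85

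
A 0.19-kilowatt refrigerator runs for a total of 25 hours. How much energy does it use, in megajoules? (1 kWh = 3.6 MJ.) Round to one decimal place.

17.1 MJ

Energy = 0.19 kW × 25 h = 4.75 kWh
= 4.75 × 3.6 MJ = 17.1 MJ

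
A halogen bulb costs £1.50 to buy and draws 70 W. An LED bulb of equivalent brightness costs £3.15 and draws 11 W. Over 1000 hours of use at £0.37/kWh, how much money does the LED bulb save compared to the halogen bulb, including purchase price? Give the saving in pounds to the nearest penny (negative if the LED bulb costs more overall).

halogen bulb: £1.50 + (70/1000) kW × 1000 h × £0.37 = £1.50 + £25.9 = £27.4
LED bulb: £3.15 + (11/1000) kW × 1000 h × £0.37 = £3.15 + £4.07 = £7.22
Saving = £27.4 − £7.22 = £20.18

£20.18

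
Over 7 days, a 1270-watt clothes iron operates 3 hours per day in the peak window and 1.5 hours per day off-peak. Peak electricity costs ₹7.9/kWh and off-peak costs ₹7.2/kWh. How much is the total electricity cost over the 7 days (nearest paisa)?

₹306.71

Peak energy = 1.27 kW × 3 h × 7 = 26.67 kWh
Off-peak energy = 1.27 kW × 1.5 h × 7 = 13.335 kWh
Cost = 26.67 × ₹7.9 + 13.335 × ₹7.2 = ₹210.693 + ₹96.012 = ₹306.71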